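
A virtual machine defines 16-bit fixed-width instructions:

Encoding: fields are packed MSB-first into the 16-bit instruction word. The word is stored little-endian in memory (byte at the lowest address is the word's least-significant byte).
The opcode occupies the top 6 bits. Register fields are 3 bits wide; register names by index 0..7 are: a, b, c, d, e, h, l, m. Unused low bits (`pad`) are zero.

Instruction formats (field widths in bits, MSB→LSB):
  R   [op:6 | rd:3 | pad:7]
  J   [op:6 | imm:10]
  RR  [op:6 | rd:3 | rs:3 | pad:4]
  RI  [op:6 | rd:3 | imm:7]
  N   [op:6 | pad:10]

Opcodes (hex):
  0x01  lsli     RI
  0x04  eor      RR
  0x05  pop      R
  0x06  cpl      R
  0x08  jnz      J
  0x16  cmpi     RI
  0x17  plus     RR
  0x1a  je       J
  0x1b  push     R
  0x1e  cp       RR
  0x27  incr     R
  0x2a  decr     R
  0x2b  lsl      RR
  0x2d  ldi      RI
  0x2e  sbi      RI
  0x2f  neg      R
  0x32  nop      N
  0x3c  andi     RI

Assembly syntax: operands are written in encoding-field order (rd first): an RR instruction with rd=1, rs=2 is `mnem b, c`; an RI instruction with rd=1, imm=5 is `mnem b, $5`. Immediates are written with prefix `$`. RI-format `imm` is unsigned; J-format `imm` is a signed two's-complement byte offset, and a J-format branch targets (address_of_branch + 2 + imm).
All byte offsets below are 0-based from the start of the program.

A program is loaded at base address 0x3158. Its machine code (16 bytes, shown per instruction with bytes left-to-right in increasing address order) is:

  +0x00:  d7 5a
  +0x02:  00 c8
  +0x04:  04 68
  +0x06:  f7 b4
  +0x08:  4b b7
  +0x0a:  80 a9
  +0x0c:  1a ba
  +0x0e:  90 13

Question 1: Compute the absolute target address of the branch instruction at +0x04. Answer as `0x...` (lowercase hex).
+0x04: 04 68 ⇒ word 0x6804 (little)
  op=0x6804>>10=0x1a ⇒ je (J)
  imm: (w>>0)&0x3ff=0x4 → $4
  target = base 0x3158 + off 0x04 + 2 + imm 4 = 0x3162

0x3162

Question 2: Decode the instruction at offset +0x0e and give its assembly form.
eor m, b

[0e] 90 13 → 0x1390
  op=0x1390>>10=0x4 ⇒ eor (RR)
  rd: (w>>7)&0x7=0x7 → m
  rs: (w>>4)&0x7=0x1 → b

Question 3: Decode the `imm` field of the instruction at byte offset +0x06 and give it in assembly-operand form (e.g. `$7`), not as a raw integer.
+0x06: f7 b4 ⇒ word 0xb4f7 (little)
  opcode bits[15:10]=0x2d: ldi/RI
  rd@[9:7]=0x1 ⇒ b
  imm@[6:0]=0x77 ⇒ $119

$119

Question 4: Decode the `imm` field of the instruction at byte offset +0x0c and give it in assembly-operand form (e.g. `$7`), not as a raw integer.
$26

off 0x0c: read 1a ba as little → 0xba1a
  opcode bits[15:10]=0x2e: sbi/RI
  rd@[9:7]=0x4 ⇒ e
  imm@[6:0]=0x1a ⇒ $26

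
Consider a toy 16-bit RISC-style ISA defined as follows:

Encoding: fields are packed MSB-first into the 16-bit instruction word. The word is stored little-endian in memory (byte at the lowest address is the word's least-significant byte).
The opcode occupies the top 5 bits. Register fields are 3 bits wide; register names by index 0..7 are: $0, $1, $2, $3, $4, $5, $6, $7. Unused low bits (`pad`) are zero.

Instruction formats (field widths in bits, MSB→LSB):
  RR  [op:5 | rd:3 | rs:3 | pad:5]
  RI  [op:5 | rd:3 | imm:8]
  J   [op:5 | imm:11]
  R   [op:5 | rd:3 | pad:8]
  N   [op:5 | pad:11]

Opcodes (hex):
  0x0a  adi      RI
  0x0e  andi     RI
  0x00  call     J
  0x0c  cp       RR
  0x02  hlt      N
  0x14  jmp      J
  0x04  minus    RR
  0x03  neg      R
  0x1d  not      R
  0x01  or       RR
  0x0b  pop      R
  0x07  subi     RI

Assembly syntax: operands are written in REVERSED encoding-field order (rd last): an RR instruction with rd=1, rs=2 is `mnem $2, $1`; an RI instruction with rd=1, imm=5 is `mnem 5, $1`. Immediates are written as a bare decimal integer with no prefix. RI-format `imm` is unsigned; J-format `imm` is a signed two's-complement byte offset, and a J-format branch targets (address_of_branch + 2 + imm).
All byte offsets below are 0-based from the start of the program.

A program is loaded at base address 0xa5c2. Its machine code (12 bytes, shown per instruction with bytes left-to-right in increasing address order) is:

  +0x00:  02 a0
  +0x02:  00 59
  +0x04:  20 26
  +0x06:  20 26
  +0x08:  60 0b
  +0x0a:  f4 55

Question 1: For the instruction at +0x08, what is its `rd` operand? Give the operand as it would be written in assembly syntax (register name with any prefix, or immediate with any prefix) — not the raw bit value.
$3

@+08  little-endian(60 0b) = 0x0b60
  top 5b → 0x1 → or [RR]
  [10:8] rd=3 = $3
  [7:5] rs=3 = $3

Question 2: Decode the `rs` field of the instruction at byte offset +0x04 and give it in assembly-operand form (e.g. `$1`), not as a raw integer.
[04] 20 26 → 0x2620
  opcode bits[15:11]=0x4: minus/RR
  rd: (w>>8)&0x7=0x6 → $6
  rs: (w>>5)&0x7=0x1 → $1

$1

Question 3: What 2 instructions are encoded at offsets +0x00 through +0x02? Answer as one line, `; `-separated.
jmp 2; pop $1

[00] 02 a0 → 0xa002
  opcode bits[15:11]=0x14: jmp/J
  imm@[10:0]=0x2 ⇒ 2
[02] 00 59 → 0x5900
  opcode bits[15:11]=0xb: pop/R
  rd@[10:8]=0x1 ⇒ $1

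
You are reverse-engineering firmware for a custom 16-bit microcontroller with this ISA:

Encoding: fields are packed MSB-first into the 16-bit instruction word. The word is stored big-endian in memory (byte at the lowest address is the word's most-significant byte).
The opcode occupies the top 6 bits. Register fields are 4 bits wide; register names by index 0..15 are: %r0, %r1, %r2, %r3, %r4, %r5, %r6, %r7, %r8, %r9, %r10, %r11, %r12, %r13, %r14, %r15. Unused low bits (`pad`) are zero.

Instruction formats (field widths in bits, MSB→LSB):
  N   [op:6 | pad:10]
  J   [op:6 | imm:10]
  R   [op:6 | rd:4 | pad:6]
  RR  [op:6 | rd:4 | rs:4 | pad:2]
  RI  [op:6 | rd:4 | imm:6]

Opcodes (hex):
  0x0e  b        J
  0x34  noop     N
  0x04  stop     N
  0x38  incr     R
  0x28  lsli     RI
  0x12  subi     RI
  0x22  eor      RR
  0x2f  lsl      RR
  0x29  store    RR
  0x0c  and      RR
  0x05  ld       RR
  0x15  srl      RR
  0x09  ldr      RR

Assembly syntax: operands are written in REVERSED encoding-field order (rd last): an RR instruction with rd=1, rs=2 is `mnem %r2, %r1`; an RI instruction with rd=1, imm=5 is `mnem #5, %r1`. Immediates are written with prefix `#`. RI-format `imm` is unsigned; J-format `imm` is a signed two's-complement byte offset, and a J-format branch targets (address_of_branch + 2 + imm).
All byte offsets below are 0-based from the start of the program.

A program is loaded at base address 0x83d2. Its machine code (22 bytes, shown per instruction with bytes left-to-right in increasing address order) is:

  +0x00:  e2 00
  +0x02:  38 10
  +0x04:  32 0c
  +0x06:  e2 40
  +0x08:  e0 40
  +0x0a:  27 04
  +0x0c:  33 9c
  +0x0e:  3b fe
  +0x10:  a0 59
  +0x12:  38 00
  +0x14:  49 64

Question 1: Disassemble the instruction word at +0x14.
@+14  big-endian(49 64) = 0x4964
  top 6b → 0x12 → subi [RI]
  [9:6] rd=5 = %r5
  [5:0] imm=36 = #36

subi #36, %r5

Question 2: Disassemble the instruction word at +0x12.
+0x12: 38 00 ⇒ word 0x3800 (big)
  op=0x3800>>10=0xe ⇒ b (J)
  imm@[9:0]=0x0 ⇒ #0

b #0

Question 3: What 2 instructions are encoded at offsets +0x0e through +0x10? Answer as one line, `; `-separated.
b #-2; lsli #25, %r1

off 0x0e: read 3b fe as big → 0x3bfe
  op=0x3bfe>>10=0xe ⇒ b (J)
  imm@[9:0]=0x3fe (s10→-2) ⇒ #-2
off 0x10: read a0 59 as big → 0xa059
  op=0xa059>>10=0x28 ⇒ lsli (RI)
  rd@[9:6]=0x1 ⇒ %r1
  imm@[5:0]=0x19 ⇒ #25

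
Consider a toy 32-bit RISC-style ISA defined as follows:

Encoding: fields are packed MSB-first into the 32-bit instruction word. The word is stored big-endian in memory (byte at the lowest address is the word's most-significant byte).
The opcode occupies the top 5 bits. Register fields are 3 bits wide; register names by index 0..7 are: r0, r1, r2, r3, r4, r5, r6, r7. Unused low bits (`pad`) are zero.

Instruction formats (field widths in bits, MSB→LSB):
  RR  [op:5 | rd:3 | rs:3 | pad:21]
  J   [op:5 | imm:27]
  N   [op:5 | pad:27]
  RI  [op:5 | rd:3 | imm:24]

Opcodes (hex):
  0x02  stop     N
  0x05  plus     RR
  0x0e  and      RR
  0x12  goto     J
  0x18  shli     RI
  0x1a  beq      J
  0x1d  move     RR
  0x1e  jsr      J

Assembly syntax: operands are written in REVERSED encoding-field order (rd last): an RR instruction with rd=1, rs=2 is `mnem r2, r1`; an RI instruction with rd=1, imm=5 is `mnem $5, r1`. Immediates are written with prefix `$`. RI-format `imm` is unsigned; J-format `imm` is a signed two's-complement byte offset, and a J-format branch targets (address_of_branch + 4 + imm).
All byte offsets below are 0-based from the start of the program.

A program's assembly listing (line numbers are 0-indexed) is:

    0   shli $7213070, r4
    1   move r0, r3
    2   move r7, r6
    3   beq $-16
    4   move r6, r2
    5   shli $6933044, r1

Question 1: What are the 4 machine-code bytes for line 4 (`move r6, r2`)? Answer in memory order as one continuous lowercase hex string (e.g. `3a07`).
line 4 (move): pack op=0x1d:5|rd=2:3|rs=6:3|pad=0:21 = 0xeac00000; big→ ea c0 00 00

eac00000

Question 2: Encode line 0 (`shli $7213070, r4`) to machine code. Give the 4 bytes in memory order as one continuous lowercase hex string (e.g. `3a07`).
0. shli fields op=0x18:5|rd=4:3|imm=7213070:24 → word c46e100eh → c4 6e 10 0e

c46e100e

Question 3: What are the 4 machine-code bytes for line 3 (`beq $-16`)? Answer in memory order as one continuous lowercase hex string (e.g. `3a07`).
d7fffff0

L3: beq op=0x1a:5|imm=-16:27 ⇒ 0xd7fffff0 ⇒ big d7 ff ff f0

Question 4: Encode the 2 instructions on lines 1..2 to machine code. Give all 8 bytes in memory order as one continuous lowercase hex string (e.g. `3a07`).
1. move fields op=0x1d:5|rd=3:3|rs=0:3|pad=0:21 → word eb000000h → eb 00 00 00
2. move fields op=0x1d:5|rd=6:3|rs=7:3|pad=0:21 → word eee00000h → ee e0 00 00

eb000000eee00000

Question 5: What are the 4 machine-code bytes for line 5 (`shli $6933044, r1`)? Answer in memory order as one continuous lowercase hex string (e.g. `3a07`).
line 5 (shli): pack op=0x18:5|rd=1:3|imm=6933044:24 = 0xc169ca34; big→ c1 69 ca 34

c169ca34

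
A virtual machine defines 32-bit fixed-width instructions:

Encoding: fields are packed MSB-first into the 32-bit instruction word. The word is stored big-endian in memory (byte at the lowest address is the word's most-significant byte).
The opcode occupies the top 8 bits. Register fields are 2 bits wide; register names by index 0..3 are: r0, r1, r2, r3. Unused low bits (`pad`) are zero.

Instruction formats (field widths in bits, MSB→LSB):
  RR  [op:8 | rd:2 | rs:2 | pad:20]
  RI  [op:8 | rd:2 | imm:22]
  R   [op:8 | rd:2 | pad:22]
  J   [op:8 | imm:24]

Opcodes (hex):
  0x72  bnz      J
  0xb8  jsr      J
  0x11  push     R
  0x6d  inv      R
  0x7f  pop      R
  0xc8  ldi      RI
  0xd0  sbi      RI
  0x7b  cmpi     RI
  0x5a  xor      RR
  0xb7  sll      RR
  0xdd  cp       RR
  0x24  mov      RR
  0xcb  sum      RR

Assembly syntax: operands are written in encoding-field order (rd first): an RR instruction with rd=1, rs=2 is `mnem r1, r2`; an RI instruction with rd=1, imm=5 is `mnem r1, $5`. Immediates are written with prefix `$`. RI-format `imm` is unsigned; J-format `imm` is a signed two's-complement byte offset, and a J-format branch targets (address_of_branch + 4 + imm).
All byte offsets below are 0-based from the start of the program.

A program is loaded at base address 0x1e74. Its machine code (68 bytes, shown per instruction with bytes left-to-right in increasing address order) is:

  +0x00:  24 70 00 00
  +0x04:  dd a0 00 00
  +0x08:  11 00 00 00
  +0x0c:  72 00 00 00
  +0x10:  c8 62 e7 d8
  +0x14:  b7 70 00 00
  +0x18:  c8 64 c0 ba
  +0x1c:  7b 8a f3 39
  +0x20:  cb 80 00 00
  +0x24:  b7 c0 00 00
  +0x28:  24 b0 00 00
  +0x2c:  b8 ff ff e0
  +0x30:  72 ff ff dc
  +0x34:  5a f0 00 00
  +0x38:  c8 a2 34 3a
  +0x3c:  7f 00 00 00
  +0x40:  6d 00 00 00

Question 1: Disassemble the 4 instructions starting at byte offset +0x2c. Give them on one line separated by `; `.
jsr $-32; bnz $-36; xor r3, r3; ldi r2, $2241594

off 0x2c: read b8 ff ff e0 as big → 0xb8ffffe0
  op=0xb8ffffe0>>24=0xb8 ⇒ jsr (J)
  imm: (w>>0)&0xffffff=0xffffe0 (s24→-32) → $-32
off 0x30: read 72 ff ff dc as big → 0x72ffffdc
  op=0x72ffffdc>>24=0x72 ⇒ bnz (J)
  imm: (w>>0)&0xffffff=0xffffdc (s24→-36) → $-36
off 0x34: read 5a f0 00 00 as big → 0x5af00000
  op=0x5af00000>>24=0x5a ⇒ xor (RR)
  rd: (w>>22)&0x3=0x3 → r3
  rs: (w>>20)&0x3=0x3 → r3
off 0x38: read c8 a2 34 3a as big → 0xc8a2343a
  op=0xc8a2343a>>24=0xc8 ⇒ ldi (RI)
  rd: (w>>22)&0x3=0x2 → r2
  imm: (w>>0)&0x3fffff=0x22343a → $2241594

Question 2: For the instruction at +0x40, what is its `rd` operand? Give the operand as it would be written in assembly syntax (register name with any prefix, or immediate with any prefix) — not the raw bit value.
@+40  big-endian(6d 00 00 00) = 0x6d000000
  op=0x6d000000>>24=0x6d ⇒ inv (R)
  rd@[23:22]=0x0 ⇒ r0

r0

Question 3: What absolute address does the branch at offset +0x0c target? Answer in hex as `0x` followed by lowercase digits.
[0c] 72 00 00 00 → 0x72000000
  op=0x72000000>>24=0x72 ⇒ bnz (J)
  imm@[23:0]=0x0 ⇒ $0
  target = base 0x1e74 + off 0x0c + 4 + imm 0 = 0x1e84

0x1e84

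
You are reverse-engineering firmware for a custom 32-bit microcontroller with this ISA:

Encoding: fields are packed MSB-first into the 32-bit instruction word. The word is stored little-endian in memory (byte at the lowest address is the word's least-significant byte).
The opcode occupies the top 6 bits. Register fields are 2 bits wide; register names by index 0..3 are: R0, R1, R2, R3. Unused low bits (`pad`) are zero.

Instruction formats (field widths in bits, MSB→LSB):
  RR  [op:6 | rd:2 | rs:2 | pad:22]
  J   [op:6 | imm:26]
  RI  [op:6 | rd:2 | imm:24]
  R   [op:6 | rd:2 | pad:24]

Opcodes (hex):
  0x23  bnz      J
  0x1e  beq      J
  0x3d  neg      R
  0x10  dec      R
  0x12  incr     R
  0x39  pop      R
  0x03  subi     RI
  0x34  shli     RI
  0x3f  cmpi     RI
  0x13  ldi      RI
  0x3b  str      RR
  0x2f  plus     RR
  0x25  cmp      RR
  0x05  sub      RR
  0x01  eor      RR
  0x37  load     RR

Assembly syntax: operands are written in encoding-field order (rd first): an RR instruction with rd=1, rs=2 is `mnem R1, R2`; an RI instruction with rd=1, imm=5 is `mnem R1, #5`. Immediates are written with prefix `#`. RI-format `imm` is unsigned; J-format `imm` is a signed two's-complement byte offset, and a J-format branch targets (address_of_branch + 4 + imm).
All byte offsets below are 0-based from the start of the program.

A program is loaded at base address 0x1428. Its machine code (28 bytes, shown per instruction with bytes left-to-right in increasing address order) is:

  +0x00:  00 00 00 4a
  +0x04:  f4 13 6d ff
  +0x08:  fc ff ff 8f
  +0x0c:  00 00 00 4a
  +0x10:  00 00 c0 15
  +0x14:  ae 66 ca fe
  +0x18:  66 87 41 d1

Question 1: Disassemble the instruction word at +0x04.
cmpi R3, #7148532

+0x04: f4 13 6d ff ⇒ word 0xff6d13f4 (little)
  top 6b → 0x3f → cmpi [RI]
  rd: (w>>24)&0x3=0x3 → R3
  imm: (w>>0)&0xffffff=0x6d13f4 → #7148532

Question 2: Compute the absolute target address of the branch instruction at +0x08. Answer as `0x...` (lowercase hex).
0x1430

@+08  little-endian(fc ff ff 8f) = 0x8ffffffc
  top 6b → 0x23 → bnz [J]
  [25:0] imm=67108860 (s26→-4) = #-4
  target = base 0x1428 + off 0x08 + 4 + imm -4 = 0x1430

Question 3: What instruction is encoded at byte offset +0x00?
incr R2

[00] 00 00 00 4a → 0x4a000000
  opcode bits[31:26]=0x12: incr/R
  [25:24] rd=2 = R2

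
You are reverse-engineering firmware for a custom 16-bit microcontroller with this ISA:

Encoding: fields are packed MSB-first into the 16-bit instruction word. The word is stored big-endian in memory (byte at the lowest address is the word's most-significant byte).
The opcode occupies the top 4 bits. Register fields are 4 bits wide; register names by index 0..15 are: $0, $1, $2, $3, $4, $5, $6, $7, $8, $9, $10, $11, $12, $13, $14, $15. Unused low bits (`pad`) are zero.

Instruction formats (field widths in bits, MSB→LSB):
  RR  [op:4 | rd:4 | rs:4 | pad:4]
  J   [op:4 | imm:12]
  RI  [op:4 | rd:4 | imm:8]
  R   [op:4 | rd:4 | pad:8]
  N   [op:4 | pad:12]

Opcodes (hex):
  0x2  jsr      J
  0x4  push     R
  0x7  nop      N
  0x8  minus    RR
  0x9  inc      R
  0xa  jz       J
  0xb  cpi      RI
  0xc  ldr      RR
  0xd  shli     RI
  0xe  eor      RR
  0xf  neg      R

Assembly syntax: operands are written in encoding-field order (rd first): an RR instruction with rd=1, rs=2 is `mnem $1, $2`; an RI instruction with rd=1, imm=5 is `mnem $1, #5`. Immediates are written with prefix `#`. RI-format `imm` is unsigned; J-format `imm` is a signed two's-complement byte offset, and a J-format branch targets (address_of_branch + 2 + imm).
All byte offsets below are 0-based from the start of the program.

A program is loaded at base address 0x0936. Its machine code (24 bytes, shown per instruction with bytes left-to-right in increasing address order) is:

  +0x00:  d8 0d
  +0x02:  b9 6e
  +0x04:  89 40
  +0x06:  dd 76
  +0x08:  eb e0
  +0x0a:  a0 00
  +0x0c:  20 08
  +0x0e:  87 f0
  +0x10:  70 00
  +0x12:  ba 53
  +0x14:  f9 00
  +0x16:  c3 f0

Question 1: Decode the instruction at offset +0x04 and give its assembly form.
@+04  big-endian(89 40) = 0x8940
  opcode bits[15:12]=0x8: minus/RR
  rd: (w>>8)&0xf=0x9 → $9
  rs: (w>>4)&0xf=0x4 → $4

minus $9, $4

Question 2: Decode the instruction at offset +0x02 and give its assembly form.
cpi $9, #110

@+02  big-endian(b9 6e) = 0xb96e
  top 4b → 0xb → cpi [RI]
  rd: (w>>8)&0xf=0x9 → $9
  imm: (w>>0)&0xff=0x6e → #110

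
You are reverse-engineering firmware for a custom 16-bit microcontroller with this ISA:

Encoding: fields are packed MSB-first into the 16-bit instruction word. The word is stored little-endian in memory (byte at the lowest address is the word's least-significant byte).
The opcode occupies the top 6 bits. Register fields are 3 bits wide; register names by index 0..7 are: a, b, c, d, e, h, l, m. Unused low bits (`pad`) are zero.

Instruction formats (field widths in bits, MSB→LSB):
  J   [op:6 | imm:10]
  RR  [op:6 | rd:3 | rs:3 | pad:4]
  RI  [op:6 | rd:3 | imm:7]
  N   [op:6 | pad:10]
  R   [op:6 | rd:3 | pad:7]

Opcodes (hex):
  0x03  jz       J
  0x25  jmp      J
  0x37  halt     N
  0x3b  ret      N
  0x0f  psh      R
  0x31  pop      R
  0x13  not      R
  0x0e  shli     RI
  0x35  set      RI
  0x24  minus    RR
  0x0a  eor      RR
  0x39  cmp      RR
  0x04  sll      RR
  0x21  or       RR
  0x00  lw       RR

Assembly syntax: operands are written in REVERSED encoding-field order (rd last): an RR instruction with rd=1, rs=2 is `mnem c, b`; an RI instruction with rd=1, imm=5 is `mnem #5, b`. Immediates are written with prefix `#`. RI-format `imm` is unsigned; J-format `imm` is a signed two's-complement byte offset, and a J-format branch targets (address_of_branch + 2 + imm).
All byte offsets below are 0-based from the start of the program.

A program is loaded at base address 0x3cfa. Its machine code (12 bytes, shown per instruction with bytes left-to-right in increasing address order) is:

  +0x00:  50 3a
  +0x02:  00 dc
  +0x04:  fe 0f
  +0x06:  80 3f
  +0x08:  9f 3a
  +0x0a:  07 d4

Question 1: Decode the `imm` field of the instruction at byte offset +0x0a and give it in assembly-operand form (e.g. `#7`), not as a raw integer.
#7

off 0x0a: read 07 d4 as little → 0xd407
  top 6b → 0x35 → set [RI]
  [9:7] rd=0 = a
  [6:0] imm=7 = #7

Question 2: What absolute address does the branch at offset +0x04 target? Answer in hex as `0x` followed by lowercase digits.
0x3cfe

[04] fe 0f → 0x0ffe
  top 6b → 0x3 → jz [J]
  imm: (w>>0)&0x3ff=0x3fe (s10→-2) → #-2
  target = base 0x3cfa + off 0x04 + 2 + imm -2 = 0x3cfe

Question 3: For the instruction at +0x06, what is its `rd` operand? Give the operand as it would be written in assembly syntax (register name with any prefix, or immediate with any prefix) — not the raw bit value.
@+06  little-endian(80 3f) = 0x3f80
  top 6b → 0xf → psh [R]
  rd@[9:7]=0x7 ⇒ m

m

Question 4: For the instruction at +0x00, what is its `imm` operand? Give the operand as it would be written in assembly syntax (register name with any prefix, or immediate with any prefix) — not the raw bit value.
#80

off 0x00: read 50 3a as little → 0x3a50
  top 6b → 0xe → shli [RI]
  rd: (w>>7)&0x7=0x4 → e
  imm: (w>>0)&0x7f=0x50 → #80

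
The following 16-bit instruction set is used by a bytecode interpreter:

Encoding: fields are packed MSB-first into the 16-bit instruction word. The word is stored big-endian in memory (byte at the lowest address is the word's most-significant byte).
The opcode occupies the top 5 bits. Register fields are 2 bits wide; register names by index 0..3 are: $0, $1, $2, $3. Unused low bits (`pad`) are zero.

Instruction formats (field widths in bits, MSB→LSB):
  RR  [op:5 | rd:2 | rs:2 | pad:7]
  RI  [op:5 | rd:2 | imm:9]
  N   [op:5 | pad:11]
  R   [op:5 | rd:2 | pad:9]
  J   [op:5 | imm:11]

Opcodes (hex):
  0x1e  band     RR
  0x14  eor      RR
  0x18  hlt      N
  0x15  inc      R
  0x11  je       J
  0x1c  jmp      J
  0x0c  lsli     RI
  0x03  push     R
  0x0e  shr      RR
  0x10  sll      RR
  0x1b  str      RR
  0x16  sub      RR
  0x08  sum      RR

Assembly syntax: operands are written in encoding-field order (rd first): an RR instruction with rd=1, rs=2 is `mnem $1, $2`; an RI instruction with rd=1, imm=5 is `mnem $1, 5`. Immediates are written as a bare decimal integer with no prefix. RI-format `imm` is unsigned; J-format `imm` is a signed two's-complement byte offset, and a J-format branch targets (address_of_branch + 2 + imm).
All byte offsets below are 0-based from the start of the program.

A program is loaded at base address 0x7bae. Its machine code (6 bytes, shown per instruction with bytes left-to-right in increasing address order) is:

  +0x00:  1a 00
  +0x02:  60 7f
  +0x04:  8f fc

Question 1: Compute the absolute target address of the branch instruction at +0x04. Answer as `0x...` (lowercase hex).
+0x04: 8f fc ⇒ word 0x8ffc (big)
  opcode bits[15:11]=0x11: je/J
  imm@[10:0]=0x7fc (s11→-4) ⇒ -4
  target = base 0x7bae + off 0x04 + 2 + imm -4 = 0x7bb0

0x7bb0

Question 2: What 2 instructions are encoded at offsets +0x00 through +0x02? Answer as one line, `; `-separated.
push $1; lsli $0, 127

+0x00: 1a 00 ⇒ word 0x1a00 (big)
  op=0x1a00>>11=0x3 ⇒ push (R)
  rd@[10:9]=0x1 ⇒ $1
+0x02: 60 7f ⇒ word 0x607f (big)
  op=0x607f>>11=0xc ⇒ lsli (RI)
  rd@[10:9]=0x0 ⇒ $0
  imm@[8:0]=0x7f ⇒ 127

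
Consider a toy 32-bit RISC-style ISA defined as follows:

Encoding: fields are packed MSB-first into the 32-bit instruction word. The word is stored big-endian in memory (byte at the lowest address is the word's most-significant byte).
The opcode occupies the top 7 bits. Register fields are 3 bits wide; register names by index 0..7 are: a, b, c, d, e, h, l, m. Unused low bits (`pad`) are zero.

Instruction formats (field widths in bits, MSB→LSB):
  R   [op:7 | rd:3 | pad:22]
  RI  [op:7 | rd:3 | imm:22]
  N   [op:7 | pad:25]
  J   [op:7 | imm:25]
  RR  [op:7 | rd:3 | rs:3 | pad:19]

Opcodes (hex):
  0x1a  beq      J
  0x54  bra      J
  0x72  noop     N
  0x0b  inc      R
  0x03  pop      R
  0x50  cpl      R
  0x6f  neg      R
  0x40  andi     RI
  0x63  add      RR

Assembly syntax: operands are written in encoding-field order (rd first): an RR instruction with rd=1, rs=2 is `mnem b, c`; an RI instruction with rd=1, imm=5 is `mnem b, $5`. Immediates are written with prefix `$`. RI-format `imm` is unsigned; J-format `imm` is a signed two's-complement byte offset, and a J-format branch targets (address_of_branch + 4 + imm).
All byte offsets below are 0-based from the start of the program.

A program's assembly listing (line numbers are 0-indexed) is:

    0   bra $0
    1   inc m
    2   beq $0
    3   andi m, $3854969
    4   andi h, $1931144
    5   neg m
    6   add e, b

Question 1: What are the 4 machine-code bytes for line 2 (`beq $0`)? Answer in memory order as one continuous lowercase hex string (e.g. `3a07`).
2. beq fields op=0x1a:7|imm=0:25 → word 34000000h → 34 00 00 00

34000000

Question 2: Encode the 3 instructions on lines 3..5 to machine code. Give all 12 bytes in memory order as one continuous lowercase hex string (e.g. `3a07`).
81fad279815d7788dfc00000

line 3 (andi): pack op=0x40:7|rd=7:3|imm=3854969:22 = 0x81fad279; big→ 81 fa d2 79
line 4 (andi): pack op=0x40:7|rd=5:3|imm=1931144:22 = 0x815d7788; big→ 81 5d 77 88
line 5 (neg): pack op=0x6f:7|rd=7:3|pad=0:22 = 0xdfc00000; big→ df c0 00 00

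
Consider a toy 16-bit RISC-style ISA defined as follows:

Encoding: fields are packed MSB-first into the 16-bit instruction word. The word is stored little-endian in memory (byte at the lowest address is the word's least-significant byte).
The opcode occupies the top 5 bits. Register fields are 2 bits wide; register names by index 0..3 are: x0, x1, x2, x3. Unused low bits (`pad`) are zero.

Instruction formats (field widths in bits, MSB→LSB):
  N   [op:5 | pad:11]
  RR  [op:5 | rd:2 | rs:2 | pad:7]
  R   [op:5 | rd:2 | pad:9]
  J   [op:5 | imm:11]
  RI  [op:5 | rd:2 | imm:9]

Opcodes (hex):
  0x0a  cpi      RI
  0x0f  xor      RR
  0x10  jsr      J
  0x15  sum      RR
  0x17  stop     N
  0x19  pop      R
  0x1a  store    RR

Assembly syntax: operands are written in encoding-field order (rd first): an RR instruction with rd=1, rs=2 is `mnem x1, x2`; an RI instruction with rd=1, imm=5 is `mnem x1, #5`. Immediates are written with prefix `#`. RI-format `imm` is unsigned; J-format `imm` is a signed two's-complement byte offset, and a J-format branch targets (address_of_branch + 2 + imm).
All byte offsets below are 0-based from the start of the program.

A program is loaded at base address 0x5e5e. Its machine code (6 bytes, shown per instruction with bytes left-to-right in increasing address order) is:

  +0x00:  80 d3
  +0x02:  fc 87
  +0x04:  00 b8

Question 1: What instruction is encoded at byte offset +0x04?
stop

@+04  little-endian(00 b8) = 0xb800
  opcode bits[15:11]=0x17: stop/N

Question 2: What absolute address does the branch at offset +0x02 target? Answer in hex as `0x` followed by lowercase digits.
0x5e5e

off 0x02: read fc 87 as little → 0x87fc
  opcode bits[15:11]=0x10: jsr/J
  imm@[10:0]=0x7fc (s11→-4) ⇒ #-4
  target = base 0x5e5e + off 0x02 + 2 + imm -4 = 0x5e5e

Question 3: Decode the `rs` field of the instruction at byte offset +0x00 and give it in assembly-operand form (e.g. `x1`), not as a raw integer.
[00] 80 d3 → 0xd380
  opcode bits[15:11]=0x1a: store/RR
  rd: (w>>9)&0x3=0x1 → x1
  rs: (w>>7)&0x3=0x3 → x3

x3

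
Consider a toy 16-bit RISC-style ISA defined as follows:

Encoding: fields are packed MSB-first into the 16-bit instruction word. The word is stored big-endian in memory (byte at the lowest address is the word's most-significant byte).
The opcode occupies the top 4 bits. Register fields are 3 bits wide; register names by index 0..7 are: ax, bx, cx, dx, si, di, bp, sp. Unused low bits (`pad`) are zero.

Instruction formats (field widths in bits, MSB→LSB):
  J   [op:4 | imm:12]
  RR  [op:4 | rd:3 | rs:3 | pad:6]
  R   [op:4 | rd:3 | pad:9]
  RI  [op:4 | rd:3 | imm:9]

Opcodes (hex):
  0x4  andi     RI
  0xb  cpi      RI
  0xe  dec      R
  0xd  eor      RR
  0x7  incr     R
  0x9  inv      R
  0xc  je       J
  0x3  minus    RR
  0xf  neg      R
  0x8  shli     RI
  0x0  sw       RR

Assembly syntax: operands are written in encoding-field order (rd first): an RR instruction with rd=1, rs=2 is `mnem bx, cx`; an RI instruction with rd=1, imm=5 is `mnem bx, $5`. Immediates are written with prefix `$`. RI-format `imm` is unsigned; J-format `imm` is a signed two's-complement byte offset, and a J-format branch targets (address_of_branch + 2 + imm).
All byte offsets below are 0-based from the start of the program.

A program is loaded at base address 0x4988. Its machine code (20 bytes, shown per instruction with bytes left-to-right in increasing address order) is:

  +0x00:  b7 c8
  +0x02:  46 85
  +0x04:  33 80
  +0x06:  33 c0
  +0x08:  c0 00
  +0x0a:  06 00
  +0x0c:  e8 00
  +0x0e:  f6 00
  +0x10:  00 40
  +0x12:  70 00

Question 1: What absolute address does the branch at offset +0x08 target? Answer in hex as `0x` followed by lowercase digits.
0x4992

+0x08: c0 00 ⇒ word 0xc000 (big)
  op=0xc000>>12=0xc ⇒ je (J)
  imm: (w>>0)&0xfff=0x0 → $0
  target = base 0x4988 + off 0x08 + 2 + imm 0 = 0x4992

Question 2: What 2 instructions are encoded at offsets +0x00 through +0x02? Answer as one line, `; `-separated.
+0x00: b7 c8 ⇒ word 0xb7c8 (big)
  op=0xb7c8>>12=0xb ⇒ cpi (RI)
  rd: (w>>9)&0x7=0x3 → dx
  imm: (w>>0)&0x1ff=0x1c8 → $456
+0x02: 46 85 ⇒ word 0x4685 (big)
  op=0x4685>>12=0x4 ⇒ andi (RI)
  rd: (w>>9)&0x7=0x3 → dx
  imm: (w>>0)&0x1ff=0x85 → $133

cpi dx, $456; andi dx, $133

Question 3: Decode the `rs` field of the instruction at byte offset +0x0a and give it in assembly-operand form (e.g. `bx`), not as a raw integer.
ax

off 0x0a: read 06 00 as big → 0x0600
  top 4b → 0x0 → sw [RR]
  [11:9] rd=3 = dx
  [8:6] rs=0 = ax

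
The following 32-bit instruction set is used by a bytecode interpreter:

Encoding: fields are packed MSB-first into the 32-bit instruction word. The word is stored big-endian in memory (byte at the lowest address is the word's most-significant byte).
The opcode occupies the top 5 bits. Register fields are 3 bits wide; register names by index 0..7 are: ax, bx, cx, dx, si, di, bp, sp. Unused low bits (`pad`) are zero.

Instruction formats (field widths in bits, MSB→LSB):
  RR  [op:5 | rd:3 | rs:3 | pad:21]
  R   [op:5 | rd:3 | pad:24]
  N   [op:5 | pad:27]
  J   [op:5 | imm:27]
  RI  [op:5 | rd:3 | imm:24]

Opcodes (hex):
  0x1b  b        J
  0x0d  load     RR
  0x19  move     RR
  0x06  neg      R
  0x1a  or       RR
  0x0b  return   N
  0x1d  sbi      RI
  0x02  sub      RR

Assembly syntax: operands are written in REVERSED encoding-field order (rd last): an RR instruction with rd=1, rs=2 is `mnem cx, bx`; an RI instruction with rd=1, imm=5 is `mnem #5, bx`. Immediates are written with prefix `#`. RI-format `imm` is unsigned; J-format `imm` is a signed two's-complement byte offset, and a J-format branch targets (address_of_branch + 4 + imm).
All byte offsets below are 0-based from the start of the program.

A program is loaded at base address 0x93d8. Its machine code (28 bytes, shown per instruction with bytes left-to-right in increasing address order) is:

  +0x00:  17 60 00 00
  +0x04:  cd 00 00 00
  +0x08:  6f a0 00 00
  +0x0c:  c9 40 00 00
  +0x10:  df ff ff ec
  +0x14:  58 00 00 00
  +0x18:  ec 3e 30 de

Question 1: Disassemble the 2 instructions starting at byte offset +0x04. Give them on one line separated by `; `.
move ax, di; load di, sp

off 0x04: read cd 00 00 00 as big → 0xcd000000
  op=0xcd000000>>27=0x19 ⇒ move (RR)
  rd@[26:24]=0x5 ⇒ di
  rs@[23:21]=0x0 ⇒ ax
off 0x08: read 6f a0 00 00 as big → 0x6fa00000
  op=0x6fa00000>>27=0xd ⇒ load (RR)
  rd@[26:24]=0x7 ⇒ sp
  rs@[23:21]=0x5 ⇒ di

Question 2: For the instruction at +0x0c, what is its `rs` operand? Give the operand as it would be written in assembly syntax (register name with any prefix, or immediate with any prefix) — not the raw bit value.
cx

off 0x0c: read c9 40 00 00 as big → 0xc9400000
  top 5b → 0x19 → move [RR]
  rd@[26:24]=0x1 ⇒ bx
  rs@[23:21]=0x2 ⇒ cx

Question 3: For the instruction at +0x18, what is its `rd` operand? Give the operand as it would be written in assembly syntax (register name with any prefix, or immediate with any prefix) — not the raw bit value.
+0x18: ec 3e 30 de ⇒ word 0xec3e30de (big)
  opcode bits[31:27]=0x1d: sbi/RI
  [26:24] rd=4 = si
  [23:0] imm=4075742 = #4075742

si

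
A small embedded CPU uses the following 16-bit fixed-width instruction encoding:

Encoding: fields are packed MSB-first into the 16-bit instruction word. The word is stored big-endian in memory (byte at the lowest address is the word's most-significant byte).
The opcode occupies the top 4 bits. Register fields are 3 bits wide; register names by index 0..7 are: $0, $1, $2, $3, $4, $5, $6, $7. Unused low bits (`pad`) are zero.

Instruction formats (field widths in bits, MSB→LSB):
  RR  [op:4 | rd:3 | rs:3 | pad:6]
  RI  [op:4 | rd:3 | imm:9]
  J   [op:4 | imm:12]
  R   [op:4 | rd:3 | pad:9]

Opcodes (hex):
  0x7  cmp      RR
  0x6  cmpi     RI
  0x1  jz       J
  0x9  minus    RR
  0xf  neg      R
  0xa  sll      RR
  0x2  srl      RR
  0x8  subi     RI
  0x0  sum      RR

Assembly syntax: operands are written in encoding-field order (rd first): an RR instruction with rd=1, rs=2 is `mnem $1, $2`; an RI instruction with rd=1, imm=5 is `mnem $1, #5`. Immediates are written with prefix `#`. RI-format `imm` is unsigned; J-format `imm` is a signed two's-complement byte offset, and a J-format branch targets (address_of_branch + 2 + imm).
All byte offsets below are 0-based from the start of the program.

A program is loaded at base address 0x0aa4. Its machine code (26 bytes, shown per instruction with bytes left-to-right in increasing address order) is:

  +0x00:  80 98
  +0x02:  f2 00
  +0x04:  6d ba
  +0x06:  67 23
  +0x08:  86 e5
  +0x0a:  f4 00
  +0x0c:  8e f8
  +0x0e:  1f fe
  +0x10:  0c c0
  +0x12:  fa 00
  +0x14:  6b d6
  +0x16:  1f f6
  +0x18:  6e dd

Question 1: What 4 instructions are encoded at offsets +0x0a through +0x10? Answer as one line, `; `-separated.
[0a] f4 00 → 0xf400
  opcode bits[15:12]=0xf: neg/R
  [11:9] rd=2 = $2
[0c] 8e f8 → 0x8ef8
  opcode bits[15:12]=0x8: subi/RI
  [11:9] rd=7 = $7
  [8:0] imm=248 = #248
[0e] 1f fe → 0x1ffe
  opcode bits[15:12]=0x1: jz/J
  [11:0] imm=4094 (s12→-2) = #-2
[10] 0c c0 → 0x0cc0
  opcode bits[15:12]=0x0: sum/RR
  [11:9] rd=6 = $6
  [8:6] rs=3 = $3

neg $2; subi $7, #248; jz #-2; sum $6, $3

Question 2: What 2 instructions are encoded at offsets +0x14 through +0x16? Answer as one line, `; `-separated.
cmpi $5, #470; jz #-10

@+14  big-endian(6b d6) = 0x6bd6
  op=0x6bd6>>12=0x6 ⇒ cmpi (RI)
  rd@[11:9]=0x5 ⇒ $5
  imm@[8:0]=0x1d6 ⇒ #470
@+16  big-endian(1f f6) = 0x1ff6
  op=0x1ff6>>12=0x1 ⇒ jz (J)
  imm@[11:0]=0xff6 (s12→-10) ⇒ #-10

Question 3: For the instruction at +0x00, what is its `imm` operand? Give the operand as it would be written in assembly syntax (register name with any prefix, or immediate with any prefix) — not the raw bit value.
#152

@+00  big-endian(80 98) = 0x8098
  top 4b → 0x8 → subi [RI]
  rd@[11:9]=0x0 ⇒ $0
  imm@[8:0]=0x98 ⇒ #152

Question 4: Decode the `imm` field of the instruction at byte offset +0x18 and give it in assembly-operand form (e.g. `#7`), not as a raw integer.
#221

off 0x18: read 6e dd as big → 0x6edd
  top 4b → 0x6 → cmpi [RI]
  [11:9] rd=7 = $7
  [8:0] imm=221 = #221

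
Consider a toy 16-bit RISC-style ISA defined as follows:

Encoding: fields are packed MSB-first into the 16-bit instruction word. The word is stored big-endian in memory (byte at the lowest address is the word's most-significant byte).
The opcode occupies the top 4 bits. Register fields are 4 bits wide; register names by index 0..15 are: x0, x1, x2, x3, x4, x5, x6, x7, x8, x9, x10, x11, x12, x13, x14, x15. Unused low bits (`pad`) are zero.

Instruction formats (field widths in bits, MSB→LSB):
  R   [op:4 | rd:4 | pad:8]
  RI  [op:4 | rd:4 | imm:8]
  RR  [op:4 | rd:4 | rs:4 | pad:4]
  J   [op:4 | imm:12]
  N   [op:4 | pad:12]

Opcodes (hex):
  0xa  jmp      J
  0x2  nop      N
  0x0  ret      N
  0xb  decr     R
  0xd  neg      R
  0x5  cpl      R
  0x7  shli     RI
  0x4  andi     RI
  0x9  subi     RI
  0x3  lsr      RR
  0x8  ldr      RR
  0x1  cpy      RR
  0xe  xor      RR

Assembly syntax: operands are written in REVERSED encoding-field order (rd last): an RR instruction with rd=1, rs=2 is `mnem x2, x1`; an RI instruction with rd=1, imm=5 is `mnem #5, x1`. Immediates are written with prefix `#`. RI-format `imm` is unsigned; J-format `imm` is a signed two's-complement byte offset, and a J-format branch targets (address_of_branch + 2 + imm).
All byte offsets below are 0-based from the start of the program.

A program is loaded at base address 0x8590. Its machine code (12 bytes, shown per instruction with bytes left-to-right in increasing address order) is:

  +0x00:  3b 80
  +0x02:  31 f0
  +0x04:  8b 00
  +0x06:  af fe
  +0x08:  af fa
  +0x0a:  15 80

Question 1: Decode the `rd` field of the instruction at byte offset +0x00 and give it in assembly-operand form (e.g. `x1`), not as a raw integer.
[00] 3b 80 → 0x3b80
  opcode bits[15:12]=0x3: lsr/RR
  rd@[11:8]=0xb ⇒ x11
  rs@[7:4]=0x8 ⇒ x8

x11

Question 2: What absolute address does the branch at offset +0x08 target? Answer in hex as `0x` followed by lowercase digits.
@+08  big-endian(af fa) = 0xaffa
  top 4b → 0xa → jmp [J]
  imm: (w>>0)&0xfff=0xffa (s12→-6) → #-6
  target = base 0x8590 + off 0x08 + 2 + imm -6 = 0x8594

0x8594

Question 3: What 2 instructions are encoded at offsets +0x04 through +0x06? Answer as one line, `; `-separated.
@+04  big-endian(8b 00) = 0x8b00
  top 4b → 0x8 → ldr [RR]
  rd@[11:8]=0xb ⇒ x11
  rs@[7:4]=0x0 ⇒ x0
@+06  big-endian(af fe) = 0xaffe
  top 4b → 0xa → jmp [J]
  imm@[11:0]=0xffe (s12→-2) ⇒ #-2

ldr x0, x11; jmp #-2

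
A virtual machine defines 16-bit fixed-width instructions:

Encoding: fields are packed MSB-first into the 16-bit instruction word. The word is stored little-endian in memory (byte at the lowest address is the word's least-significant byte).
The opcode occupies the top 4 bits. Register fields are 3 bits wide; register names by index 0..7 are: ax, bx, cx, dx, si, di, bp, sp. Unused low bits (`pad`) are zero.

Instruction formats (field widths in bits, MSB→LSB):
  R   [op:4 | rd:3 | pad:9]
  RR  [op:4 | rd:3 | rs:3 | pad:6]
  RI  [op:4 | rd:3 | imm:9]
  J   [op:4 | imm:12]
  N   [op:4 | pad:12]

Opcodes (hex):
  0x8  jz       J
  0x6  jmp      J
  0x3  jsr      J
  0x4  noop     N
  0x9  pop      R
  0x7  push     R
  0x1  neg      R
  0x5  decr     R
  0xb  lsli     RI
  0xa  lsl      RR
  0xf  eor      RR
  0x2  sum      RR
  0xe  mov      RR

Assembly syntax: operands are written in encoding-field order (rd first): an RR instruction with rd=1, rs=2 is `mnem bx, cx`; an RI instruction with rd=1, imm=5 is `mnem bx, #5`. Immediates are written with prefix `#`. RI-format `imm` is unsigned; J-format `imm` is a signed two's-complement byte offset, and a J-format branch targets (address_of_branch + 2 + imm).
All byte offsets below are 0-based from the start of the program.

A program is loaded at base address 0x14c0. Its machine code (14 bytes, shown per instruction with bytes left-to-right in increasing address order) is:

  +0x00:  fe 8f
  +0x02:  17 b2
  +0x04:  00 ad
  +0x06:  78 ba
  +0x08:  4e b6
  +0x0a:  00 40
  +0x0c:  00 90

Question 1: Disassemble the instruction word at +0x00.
[00] fe 8f → 0x8ffe
  opcode bits[15:12]=0x8: jz/J
  imm: (w>>0)&0xfff=0xffe (s12→-2) → #-2

jz #-2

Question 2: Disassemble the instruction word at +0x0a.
off 0x0a: read 00 40 as little → 0x4000
  op=0x4000>>12=0x4 ⇒ noop (N)

noop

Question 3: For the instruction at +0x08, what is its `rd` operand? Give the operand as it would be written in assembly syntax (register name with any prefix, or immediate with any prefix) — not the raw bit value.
dx

@+08  little-endian(4e b6) = 0xb64e
  top 4b → 0xb → lsli [RI]
  rd@[11:9]=0x3 ⇒ dx
  imm@[8:0]=0x4e ⇒ #78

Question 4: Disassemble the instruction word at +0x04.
lsl bp, si

@+04  little-endian(00 ad) = 0xad00
  op=0xad00>>12=0xa ⇒ lsl (RR)
  [11:9] rd=6 = bp
  [8:6] rs=4 = si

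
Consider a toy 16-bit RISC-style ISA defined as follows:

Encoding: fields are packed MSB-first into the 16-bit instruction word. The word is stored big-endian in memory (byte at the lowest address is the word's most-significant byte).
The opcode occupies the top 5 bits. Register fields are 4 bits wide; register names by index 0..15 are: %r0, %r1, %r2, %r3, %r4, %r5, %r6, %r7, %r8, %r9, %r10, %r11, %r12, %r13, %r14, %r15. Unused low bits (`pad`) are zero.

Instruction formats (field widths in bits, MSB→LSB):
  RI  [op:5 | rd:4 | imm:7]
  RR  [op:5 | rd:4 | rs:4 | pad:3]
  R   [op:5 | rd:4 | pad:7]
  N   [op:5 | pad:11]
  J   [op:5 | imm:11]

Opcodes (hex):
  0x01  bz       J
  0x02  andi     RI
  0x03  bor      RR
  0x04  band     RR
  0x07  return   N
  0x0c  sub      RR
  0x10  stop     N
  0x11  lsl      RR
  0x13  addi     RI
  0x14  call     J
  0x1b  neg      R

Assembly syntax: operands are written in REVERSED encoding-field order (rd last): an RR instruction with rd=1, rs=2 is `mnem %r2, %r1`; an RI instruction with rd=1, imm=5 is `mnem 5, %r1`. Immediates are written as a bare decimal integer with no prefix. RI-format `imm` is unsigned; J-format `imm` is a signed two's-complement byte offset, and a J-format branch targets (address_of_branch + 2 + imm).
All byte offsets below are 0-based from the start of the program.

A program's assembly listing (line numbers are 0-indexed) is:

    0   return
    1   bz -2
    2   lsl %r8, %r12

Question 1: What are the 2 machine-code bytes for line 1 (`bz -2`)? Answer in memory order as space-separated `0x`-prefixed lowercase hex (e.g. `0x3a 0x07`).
L1: bz op=0x1:5|imm=-2:11 ⇒ 0x0ffe ⇒ big 0f fe

0x0f 0xfe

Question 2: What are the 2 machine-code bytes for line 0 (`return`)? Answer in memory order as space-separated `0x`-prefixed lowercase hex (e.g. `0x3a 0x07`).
L0: return op=0x7:5|pad=0:11 ⇒ 0x3800 ⇒ big 38 00

0x38 0x00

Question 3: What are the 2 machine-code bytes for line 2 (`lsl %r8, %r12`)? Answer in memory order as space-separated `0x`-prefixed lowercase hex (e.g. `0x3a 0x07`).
line 2 (lsl): pack op=0x11:5|rd=12:4|rs=8:4|pad=0:3 = 0x8e40; big→ 8e 40

0x8e 0x40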